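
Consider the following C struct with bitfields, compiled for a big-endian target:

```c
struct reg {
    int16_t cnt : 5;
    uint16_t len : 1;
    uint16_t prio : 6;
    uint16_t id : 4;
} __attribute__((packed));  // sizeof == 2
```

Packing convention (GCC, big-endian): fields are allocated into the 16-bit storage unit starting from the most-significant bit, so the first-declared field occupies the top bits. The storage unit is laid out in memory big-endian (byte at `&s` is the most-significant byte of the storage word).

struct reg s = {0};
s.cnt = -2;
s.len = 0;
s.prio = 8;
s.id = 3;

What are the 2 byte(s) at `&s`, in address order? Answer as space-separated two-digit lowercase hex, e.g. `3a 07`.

cnt (5b) val=-2 bits=0x1e at bit 11: 0xf000
len (1b) val=0 bits=0x0 at bit 10: 0xf000
prio (6b) val=8 bits=0x8 at bit 4: 0xf080
id (4b) val=3 bits=0x3 at bit 0: 0xf083
word = 0xf083 → big-endian bytes:
  [0]=0xf0  [1]=0x83

f0 83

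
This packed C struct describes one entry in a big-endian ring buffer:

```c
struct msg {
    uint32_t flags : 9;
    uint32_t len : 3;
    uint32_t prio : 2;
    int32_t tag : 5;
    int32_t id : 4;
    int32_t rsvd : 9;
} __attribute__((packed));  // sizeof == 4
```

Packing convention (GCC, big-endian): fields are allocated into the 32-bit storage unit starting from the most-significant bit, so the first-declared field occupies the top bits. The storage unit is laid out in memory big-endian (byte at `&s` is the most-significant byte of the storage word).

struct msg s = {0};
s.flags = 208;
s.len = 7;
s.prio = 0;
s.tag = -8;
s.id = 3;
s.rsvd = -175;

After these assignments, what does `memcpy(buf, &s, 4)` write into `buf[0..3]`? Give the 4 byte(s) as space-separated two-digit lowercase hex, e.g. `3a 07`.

68 73 07 51

flags (9b) val=208 bits=0xd0 at bit 23: 0x68000000
len (3b) val=7 bits=0x7 at bit 20: 0x68700000
prio (2b) val=0 bits=0x0 at bit 18: 0x68700000
tag (5b) val=-8 bits=0x18 at bit 13: 0x68730000
id (4b) val=3 bits=0x3 at bit 9: 0x68730600
rsvd (9b) val=-175 bits=0x151 at bit 0: 0x68730751
word = 0x68730751 → big-endian bytes:
  [0]=0x68  [1]=0x73  [2]=0x07  [3]=0x51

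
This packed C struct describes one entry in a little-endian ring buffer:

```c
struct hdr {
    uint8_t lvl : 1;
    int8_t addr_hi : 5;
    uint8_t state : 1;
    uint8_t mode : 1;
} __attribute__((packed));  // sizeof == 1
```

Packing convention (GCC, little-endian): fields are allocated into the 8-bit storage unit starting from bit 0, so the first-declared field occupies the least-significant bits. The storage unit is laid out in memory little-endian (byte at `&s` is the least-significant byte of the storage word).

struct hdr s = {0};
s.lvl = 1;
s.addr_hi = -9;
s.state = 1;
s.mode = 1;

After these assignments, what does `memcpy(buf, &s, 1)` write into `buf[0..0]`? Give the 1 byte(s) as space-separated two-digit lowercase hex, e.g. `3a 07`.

lvl (1b) val=1 bits=0x1 at bit 0: 0x01
addr_hi (5b) val=-9 bits=0x17 at bit 1: 0x2f
state (1b) val=1 bits=0x1 at bit 6: 0x6f
mode (1b) val=1 bits=0x1 at bit 7: 0xef
word = 0xef → little-endian bytes:
  [0]=0xef

ef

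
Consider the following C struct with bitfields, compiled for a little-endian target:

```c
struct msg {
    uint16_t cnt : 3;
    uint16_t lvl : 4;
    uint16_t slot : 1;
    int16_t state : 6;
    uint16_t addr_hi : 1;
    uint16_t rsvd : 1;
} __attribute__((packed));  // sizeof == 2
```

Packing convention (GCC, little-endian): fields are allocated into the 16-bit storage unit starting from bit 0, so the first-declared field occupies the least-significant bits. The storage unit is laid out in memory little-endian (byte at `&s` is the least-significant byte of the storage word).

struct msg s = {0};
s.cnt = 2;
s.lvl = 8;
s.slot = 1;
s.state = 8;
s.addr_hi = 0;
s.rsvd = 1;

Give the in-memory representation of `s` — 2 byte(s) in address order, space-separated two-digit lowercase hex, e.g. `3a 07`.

c2 88

cnt:3 = 2 → 0x2 << 0 → word 0x0002
lvl:4 = 8 → 0x8 << 3 → word 0x0042
slot:1 = 1 → 0x1 << 7 → word 0x00c2
state:6 = 8 → 0x8 << 8 → word 0x08c2
addr_hi:1 = 0 → 0x0 << 14 → word 0x08c2
rsvd:1 = 1 → 0x1 << 15 → word 0x88c2
word = 0x88c2 → little-endian bytes:
  [0]=0xc2  [1]=0x88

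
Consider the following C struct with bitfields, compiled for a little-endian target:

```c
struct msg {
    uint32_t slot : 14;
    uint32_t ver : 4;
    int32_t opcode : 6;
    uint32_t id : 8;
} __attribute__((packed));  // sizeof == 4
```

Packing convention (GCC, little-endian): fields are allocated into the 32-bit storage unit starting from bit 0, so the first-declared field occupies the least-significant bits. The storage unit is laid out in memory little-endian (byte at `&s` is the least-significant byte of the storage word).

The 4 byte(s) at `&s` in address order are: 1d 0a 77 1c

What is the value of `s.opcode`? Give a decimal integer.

29

[0]=0x1d [1]=0x0a [2]=0x77 [3]=0x1c (little-endian) → word 0x1c770a1d
slot [0+:14] = (word>>0) & 0x3fff = 2589
ver [14+:4] = (word>>14) & 0xf = 12
opcode [18+:6] = (word>>18) & 0x3f = 29  ←
id [24+:8] = (word>>24) & 0xff = 28
opcode signed 6b, MSB=0: value = 29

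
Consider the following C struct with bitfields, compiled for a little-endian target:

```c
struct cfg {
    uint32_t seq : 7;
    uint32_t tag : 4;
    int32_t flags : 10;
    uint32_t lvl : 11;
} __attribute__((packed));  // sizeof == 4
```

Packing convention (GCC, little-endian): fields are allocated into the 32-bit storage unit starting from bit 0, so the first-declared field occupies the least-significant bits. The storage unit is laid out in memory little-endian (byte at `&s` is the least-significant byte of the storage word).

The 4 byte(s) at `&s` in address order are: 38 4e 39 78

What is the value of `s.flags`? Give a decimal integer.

[0]=0x38 [1]=0x4e [2]=0x39 [3]=0x78 (little-endian) → word 0x78394e38
seq:7 @ bit 0 → (0x78394e38>>0)&0x7f = 0x38
tag:4 @ bit 7 → (0x78394e38>>7)&0xf = 0xc
flags:10 @ bit 11 → (0x78394e38>>11)&0x3ff = 0x329  ←
lvl:11 @ bit 21 → (0x78394e38>>21)&0x7ff = 0x3c1
flags signed 10b, MSB=1: 809 - 1024 = -215

-215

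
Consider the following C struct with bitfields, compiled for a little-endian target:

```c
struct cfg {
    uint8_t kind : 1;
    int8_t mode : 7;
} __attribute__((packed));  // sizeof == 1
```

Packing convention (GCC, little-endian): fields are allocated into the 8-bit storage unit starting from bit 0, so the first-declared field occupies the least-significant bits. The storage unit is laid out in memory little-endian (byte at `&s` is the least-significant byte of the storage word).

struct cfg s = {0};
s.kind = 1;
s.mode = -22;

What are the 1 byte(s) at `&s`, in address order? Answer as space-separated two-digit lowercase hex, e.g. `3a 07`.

d5

kind (1b) val=1 bits=0x1 at bit 0: 0x01
mode (7b) val=-22 bits=0x6a at bit 1: 0xd5
word = 0xd5 → little-endian bytes:
  [0]=0xd5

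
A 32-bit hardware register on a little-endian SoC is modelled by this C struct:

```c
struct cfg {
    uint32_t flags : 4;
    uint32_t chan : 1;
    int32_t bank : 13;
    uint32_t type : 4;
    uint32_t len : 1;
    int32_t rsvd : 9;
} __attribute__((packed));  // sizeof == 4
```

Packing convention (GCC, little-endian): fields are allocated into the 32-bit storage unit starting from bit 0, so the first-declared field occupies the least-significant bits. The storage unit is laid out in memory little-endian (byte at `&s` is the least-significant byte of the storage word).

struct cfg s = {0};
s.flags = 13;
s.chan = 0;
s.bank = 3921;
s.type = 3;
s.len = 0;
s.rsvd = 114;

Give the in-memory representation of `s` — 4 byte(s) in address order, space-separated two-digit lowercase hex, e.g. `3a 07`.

2d ea 0d 39

flags:4 = 13 → 0xd << 0 → word 0x0000000d
chan:1 = 0 → 0x0 << 4 → word 0x0000000d
bank:13 = 3921 → 0xf51 << 5 → word 0x0001ea2d
type:4 = 3 → 0x3 << 18 → word 0x000dea2d
len:1 = 0 → 0x0 << 22 → word 0x000dea2d
rsvd:9 = 114 → 0x72 << 23 → word 0x390dea2d
word = 0x390dea2d → little-endian bytes:
  [0]=0x2d  [1]=0xea  [2]=0x0d  [3]=0x39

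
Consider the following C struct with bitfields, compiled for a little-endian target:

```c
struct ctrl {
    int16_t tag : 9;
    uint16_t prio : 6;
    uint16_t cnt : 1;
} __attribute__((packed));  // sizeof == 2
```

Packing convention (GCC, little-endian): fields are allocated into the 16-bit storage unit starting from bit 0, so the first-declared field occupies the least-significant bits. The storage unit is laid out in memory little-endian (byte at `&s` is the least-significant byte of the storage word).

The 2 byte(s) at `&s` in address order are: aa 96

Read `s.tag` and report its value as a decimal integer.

[0]=0xaa [1]=0x96 (little-endian) → word 0x96aa
tag:9 @ bit 0 → (0x96aa>>0)&0x1ff = 0xaa  ←
prio:6 @ bit 9 → (0x96aa>>9)&0x3f = 0xb
cnt:1 @ bit 15 → (0x96aa>>15)&0x1 = 0x1
tag signed 9b, MSB=0: value = 170

170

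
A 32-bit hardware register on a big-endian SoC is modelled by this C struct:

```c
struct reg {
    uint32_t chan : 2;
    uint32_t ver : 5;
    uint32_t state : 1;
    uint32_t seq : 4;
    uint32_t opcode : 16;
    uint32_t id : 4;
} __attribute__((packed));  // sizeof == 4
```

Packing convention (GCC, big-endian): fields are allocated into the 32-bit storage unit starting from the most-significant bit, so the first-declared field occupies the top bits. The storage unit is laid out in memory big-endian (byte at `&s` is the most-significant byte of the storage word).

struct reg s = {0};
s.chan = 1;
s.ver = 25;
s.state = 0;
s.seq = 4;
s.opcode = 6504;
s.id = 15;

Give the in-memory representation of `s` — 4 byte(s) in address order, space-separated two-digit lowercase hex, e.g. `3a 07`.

chan:2 = 1 → 0x1 << 30 → word 0x40000000
ver:5 = 25 → 0x19 << 25 → word 0x72000000
state:1 = 0 → 0x0 << 24 → word 0x72000000
seq:4 = 4 → 0x4 << 20 → word 0x72400000
opcode:16 = 6504 → 0x1968 << 4 → word 0x72419680
id:4 = 15 → 0xf << 0 → word 0x7241968f
word = 0x7241968f → big-endian bytes:
  [0]=0x72  [1]=0x41  [2]=0x96  [3]=0x8f

72 41 96 8f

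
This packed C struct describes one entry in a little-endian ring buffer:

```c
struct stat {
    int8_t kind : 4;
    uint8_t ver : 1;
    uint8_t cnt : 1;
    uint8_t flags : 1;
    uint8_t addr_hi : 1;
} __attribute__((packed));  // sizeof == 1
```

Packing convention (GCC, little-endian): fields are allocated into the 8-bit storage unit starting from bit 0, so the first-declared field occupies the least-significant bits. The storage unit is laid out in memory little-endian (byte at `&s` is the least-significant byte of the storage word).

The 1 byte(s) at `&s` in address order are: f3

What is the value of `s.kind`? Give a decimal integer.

[0]=0xf3 (little-endian) → word 0xf3
kind [0+:4] = (word>>0) & 0xf = 3  ←
ver [4+:1] = (word>>4) & 0x1 = 1
cnt [5+:1] = (word>>5) & 0x1 = 1
flags [6+:1] = (word>>6) & 0x1 = 1
addr_hi [7+:1] = (word>>7) & 0x1 = 1
kind signed 4b, MSB=0: value = 3

3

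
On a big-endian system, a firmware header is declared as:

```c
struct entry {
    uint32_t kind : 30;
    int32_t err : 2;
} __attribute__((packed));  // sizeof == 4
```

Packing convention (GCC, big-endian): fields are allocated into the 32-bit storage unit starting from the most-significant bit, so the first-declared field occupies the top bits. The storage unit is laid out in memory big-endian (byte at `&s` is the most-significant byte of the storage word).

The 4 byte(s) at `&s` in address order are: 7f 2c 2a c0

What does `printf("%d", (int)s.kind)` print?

[0]=0x7f [1]=0x2c [2]=0x2a [3]=0xc0 (big-endian) → word 0x7f2c2ac0
kind:30 @ bit 2 → (0x7f2c2ac0>>2)&0x3fffffff = 0x1fcb0ab0  ←
err:2 @ bit 0 → (0x7f2c2ac0>>0)&0x3 = 0x0

533400240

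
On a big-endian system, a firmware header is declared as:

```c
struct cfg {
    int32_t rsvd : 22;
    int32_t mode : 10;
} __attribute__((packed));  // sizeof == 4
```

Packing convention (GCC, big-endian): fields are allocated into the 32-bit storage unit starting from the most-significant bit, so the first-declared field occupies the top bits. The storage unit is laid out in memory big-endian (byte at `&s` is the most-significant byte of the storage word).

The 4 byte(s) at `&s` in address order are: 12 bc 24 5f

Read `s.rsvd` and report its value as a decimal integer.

306953

[0]=0x12 [1]=0xbc [2]=0x24 [3]=0x5f (big-endian) → word 0x12bc245f
rsvd [10+:22] = (word>>10) & 0x3fffff = 306953  ←
mode [0+:10] = (word>>0) & 0x3ff = 95
rsvd signed 22b, MSB=0: value = 306953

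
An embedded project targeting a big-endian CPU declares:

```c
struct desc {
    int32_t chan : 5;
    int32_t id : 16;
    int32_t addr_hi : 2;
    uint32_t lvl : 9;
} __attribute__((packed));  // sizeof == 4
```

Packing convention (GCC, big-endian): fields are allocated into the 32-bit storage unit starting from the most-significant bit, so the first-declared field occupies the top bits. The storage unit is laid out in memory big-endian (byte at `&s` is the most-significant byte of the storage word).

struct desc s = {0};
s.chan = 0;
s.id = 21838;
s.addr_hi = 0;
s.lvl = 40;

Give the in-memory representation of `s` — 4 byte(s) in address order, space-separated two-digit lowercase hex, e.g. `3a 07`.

02 aa 70 28

[27+:5] chan=0 & 0x1f = 0x0; word=0x00000000
[11+:16] id=21838 & 0xffff = 0x554e; word=0x02aa7000
[9+:2] addr_hi=0 & 0x3 = 0x0; word=0x02aa7000
[0+:9] lvl=40 & 0x1ff = 0x28; word=0x02aa7028
word = 0x02aa7028 → big-endian bytes:
  [0]=0x02  [1]=0xaa  [2]=0x70  [3]=0x28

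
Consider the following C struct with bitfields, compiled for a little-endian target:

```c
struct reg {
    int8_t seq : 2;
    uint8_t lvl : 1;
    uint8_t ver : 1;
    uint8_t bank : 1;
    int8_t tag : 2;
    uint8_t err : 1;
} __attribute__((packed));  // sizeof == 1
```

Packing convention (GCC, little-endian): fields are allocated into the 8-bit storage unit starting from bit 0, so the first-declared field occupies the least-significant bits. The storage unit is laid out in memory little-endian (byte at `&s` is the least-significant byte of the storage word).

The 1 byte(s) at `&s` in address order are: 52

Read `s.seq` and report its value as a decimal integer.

[0]=0x52 (little-endian) → word 0x52
seq:2 @ bit 0 → (0x52>>0)&0x3 = 0x2  ←
lvl:1 @ bit 2 → (0x52>>2)&0x1 = 0x0
ver:1 @ bit 3 → (0x52>>3)&0x1 = 0x0
bank:1 @ bit 4 → (0x52>>4)&0x1 = 0x1
tag:2 @ bit 5 → (0x52>>5)&0x3 = 0x2
err:1 @ bit 7 → (0x52>>7)&0x1 = 0x0
seq signed 2b, MSB=1: 2 - 4 = -2

-2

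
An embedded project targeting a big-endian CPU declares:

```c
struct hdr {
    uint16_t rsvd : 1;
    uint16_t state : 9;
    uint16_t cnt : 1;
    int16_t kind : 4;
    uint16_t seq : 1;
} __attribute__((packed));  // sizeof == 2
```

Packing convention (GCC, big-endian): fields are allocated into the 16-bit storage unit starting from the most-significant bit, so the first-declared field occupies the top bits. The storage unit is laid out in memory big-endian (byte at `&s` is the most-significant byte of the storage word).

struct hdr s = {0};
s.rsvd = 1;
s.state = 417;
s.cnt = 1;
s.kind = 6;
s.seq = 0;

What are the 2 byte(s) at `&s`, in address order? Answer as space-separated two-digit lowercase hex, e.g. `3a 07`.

rsvd:1 = 1 → 0x1 << 15 → word 0x8000
state:9 = 417 → 0x1a1 << 6 → word 0xe840
cnt:1 = 1 → 0x1 << 5 → word 0xe860
kind:4 = 6 → 0x6 << 1 → word 0xe86c
seq:1 = 0 → 0x0 << 0 → word 0xe86c
word = 0xe86c → big-endian bytes:
  [0]=0xe8  [1]=0x6c

e8 6c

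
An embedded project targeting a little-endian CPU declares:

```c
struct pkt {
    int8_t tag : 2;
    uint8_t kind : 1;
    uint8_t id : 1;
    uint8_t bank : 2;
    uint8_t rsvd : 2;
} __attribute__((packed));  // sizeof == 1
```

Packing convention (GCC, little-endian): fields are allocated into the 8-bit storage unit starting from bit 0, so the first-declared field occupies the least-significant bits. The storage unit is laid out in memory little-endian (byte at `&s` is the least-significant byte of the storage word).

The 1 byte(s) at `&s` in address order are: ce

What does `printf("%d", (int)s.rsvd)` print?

[0]=0xce (little-endian) → word 0xce
tag [0+:2] = (word>>0) & 0x3 = 2
kind [2+:1] = (word>>2) & 0x1 = 1
id [3+:1] = (word>>3) & 0x1 = 1
bank [4+:2] = (word>>4) & 0x3 = 0
rsvd [6+:2] = (word>>6) & 0x3 = 3  ←

3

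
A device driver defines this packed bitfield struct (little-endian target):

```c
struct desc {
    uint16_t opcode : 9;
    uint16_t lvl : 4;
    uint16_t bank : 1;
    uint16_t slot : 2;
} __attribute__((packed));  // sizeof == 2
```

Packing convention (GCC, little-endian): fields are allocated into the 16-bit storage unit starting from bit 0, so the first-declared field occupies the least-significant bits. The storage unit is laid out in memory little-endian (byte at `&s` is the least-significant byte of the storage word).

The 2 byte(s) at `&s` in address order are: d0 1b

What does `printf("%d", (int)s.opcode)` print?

464

[0]=0xd0 [1]=0x1b (little-endian) → word 0x1bd0
opcode [0+:9] = (word>>0) & 0x1ff = 464  ←
lvl [9+:4] = (word>>9) & 0xf = 13
bank [13+:1] = (word>>13) & 0x1 = 0
slot [14+:2] = (word>>14) & 0x3 = 0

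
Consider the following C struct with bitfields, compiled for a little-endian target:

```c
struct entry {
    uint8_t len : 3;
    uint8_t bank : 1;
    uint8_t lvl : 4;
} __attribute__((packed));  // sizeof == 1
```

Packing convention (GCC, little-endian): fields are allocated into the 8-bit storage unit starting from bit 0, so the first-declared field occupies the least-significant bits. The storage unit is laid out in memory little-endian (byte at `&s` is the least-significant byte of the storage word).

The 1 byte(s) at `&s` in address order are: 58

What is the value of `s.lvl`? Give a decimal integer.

[0]=0x58 (little-endian) → word 0x58
len [0+:3] = (word>>0) & 0x7 = 0
bank [3+:1] = (word>>3) & 0x1 = 1
lvl [4+:4] = (word>>4) & 0xf = 5  ←

5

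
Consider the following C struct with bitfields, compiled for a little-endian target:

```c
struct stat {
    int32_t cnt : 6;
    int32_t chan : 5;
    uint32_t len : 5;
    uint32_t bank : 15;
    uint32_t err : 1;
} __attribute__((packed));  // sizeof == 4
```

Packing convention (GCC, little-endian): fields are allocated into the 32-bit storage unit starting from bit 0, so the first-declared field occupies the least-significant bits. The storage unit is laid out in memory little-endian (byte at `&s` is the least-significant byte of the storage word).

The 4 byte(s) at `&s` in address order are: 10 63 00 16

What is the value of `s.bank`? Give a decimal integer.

[0]=0x10 [1]=0x63 [2]=0x00 [3]=0x16 (little-endian) → word 0x16006310
cnt:6 @ bit 0 → (0x16006310>>0)&0x3f = 0x10
chan:5 @ bit 6 → (0x16006310>>6)&0x1f = 0xc
len:5 @ bit 11 → (0x16006310>>11)&0x1f = 0xc
bank:15 @ bit 16 → (0x16006310>>16)&0x7fff = 0x1600  ←
err:1 @ bit 31 → (0x16006310>>31)&0x1 = 0x0

5632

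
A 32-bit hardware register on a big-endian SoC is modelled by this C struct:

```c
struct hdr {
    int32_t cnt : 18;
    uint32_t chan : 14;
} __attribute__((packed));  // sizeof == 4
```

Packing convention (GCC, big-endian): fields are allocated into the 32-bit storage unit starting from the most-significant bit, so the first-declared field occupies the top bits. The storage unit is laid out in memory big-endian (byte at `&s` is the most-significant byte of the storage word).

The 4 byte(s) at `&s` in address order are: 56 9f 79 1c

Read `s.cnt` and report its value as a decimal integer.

[0]=0x56 [1]=0x9f [2]=0x79 [3]=0x1c (big-endian) → word 0x569f791c
cnt:18 @ bit 14 → (0x569f791c>>14)&0x3ffff = 0x15a7d  ←
chan:14 @ bit 0 → (0x569f791c>>0)&0x3fff = 0x391c
cnt signed 18b, MSB=0: value = 88701

88701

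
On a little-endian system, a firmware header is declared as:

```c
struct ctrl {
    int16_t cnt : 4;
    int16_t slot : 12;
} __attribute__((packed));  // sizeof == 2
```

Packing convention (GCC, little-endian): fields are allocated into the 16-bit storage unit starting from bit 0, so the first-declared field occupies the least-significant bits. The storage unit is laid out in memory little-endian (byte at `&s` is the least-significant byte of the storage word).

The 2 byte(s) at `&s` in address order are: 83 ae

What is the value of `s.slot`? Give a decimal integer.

-1304

[0]=0x83 [1]=0xae (little-endian) → word 0xae83
cnt [0+:4] = (word>>0) & 0xf = 3
slot [4+:12] = (word>>4) & 0xfff = 2792  ←
slot signed 12b, MSB=1: 2792 - 4096 = -1304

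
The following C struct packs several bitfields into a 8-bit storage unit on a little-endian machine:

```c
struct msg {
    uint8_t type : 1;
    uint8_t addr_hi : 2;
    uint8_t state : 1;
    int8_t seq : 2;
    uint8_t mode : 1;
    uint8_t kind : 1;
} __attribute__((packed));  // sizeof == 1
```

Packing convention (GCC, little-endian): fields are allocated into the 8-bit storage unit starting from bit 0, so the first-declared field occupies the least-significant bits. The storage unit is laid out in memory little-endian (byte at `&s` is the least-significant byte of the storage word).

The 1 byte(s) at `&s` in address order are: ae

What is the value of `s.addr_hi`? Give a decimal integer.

3

[0]=0xae (little-endian) → word 0xae
type:1 @ bit 0 → (0xae>>0)&0x1 = 0x0
addr_hi:2 @ bit 1 → (0xae>>1)&0x3 = 0x3  ←
state:1 @ bit 3 → (0xae>>3)&0x1 = 0x1
seq:2 @ bit 4 → (0xae>>4)&0x3 = 0x2
mode:1 @ bit 6 → (0xae>>6)&0x1 = 0x0
kind:1 @ bit 7 → (0xae>>7)&0x1 = 0x1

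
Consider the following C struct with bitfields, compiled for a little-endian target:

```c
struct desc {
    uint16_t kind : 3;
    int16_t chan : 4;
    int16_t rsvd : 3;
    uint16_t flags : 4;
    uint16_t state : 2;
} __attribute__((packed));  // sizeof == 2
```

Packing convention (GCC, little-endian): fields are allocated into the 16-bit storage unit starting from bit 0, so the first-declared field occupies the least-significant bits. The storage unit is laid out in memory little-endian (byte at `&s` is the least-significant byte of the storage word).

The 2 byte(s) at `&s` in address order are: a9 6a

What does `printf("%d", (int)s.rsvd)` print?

[0]=0xa9 [1]=0x6a (little-endian) → word 0x6aa9
kind [0+:3] = (word>>0) & 0x7 = 1
chan [3+:4] = (word>>3) & 0xf = 5
rsvd [7+:3] = (word>>7) & 0x7 = 5  ←
flags [10+:4] = (word>>10) & 0xf = 10
state [14+:2] = (word>>14) & 0x3 = 1
rsvd signed 3b, MSB=1: 5 - 8 = -3

-3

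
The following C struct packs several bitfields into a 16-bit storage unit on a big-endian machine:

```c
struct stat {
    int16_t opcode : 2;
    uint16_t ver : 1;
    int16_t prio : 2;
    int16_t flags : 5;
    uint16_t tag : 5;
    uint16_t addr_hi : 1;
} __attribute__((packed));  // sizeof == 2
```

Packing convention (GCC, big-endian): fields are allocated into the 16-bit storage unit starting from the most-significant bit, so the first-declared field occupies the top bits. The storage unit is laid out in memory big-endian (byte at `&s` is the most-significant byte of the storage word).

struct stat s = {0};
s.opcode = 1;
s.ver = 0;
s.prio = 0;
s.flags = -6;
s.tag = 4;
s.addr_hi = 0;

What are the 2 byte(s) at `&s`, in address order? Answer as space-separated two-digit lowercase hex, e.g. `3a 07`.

46 88

opcode:2 = 1 → 0x1 << 14 → word 0x4000
ver:1 = 0 → 0x0 << 13 → word 0x4000
prio:2 = 0 → 0x0 << 11 → word 0x4000
flags:5 = -6 → 0x1a << 6 → word 0x4680
tag:5 = 4 → 0x4 << 1 → word 0x4688
addr_hi:1 = 0 → 0x0 << 0 → word 0x4688
word = 0x4688 → big-endian bytes:
  [0]=0x46  [1]=0x88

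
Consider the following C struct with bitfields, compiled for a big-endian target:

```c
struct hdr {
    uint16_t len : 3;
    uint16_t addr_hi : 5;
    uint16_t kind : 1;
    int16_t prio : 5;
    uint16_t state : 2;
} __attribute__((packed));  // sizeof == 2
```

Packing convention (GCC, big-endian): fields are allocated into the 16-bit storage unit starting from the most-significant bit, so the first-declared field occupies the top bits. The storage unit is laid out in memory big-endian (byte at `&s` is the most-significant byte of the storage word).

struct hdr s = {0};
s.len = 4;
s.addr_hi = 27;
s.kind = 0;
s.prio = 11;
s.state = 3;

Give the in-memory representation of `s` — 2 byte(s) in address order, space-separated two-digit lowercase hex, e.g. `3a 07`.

9b 2f

len (3b) val=4 bits=0x4 at bit 13: 0x8000
addr_hi (5b) val=27 bits=0x1b at bit 8: 0x9b00
kind (1b) val=0 bits=0x0 at bit 7: 0x9b00
prio (5b) val=11 bits=0xb at bit 2: 0x9b2c
state (2b) val=3 bits=0x3 at bit 0: 0x9b2f
word = 0x9b2f → big-endian bytes:
  [0]=0x9b  [1]=0x2f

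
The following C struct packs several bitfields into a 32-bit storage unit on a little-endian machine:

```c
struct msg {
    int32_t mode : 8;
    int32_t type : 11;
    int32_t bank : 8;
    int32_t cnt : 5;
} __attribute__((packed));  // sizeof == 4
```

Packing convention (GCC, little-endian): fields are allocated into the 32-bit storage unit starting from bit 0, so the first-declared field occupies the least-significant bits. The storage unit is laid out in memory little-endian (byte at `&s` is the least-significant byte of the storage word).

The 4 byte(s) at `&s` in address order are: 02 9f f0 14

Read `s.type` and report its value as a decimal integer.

159

[0]=0x02 [1]=0x9f [2]=0xf0 [3]=0x14 (little-endian) → word 0x14f09f02
mode:8 @ bit 0 → (0x14f09f02>>0)&0xff = 0x2
type:11 @ bit 8 → (0x14f09f02>>8)&0x7ff = 0x9f  ←
bank:8 @ bit 19 → (0x14f09f02>>19)&0xff = 0x9e
cnt:5 @ bit 27 → (0x14f09f02>>27)&0x1f = 0x2
type signed 11b, MSB=0: value = 159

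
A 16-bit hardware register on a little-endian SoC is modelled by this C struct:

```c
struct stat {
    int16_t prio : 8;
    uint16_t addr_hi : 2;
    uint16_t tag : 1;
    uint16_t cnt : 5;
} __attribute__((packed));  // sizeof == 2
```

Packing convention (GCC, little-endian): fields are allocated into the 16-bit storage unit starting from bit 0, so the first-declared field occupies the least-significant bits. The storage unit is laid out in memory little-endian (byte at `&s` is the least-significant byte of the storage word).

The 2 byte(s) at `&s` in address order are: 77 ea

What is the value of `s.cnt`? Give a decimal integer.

29

[0]=0x77 [1]=0xea (little-endian) → word 0xea77
prio:8 @ bit 0 → (0xea77>>0)&0xff = 0x77
addr_hi:2 @ bit 8 → (0xea77>>8)&0x3 = 0x2
tag:1 @ bit 10 → (0xea77>>10)&0x1 = 0x0
cnt:5 @ bit 11 → (0xea77>>11)&0x1f = 0x1d  ←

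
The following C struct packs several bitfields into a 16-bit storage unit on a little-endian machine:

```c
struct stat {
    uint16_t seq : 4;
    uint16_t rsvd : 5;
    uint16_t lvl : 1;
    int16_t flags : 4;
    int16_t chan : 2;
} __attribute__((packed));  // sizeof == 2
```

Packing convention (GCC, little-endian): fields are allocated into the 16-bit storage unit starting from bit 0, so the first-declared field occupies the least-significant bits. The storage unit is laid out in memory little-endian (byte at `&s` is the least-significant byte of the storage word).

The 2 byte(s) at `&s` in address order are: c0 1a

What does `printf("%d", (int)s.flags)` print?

[0]=0xc0 [1]=0x1a (little-endian) → word 0x1ac0
seq:4 @ bit 0 → (0x1ac0>>0)&0xf = 0x0
rsvd:5 @ bit 4 → (0x1ac0>>4)&0x1f = 0xc
lvl:1 @ bit 9 → (0x1ac0>>9)&0x1 = 0x1
flags:4 @ bit 10 → (0x1ac0>>10)&0xf = 0x6  ←
chan:2 @ bit 14 → (0x1ac0>>14)&0x3 = 0x0
flags signed 4b, MSB=0: value = 6

6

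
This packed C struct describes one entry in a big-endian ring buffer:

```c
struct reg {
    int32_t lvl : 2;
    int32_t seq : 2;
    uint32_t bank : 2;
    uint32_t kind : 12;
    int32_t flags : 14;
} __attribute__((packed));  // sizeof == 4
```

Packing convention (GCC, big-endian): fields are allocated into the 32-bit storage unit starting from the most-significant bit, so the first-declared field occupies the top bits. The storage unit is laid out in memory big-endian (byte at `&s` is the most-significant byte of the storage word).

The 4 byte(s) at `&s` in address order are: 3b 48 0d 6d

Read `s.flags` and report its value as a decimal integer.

[0]=0x3b [1]=0x48 [2]=0x0d [3]=0x6d (big-endian) → word 0x3b480d6d
lvl:2 @ bit 30 → (0x3b480d6d>>30)&0x3 = 0x0
seq:2 @ bit 28 → (0x3b480d6d>>28)&0x3 = 0x3
bank:2 @ bit 26 → (0x3b480d6d>>26)&0x3 = 0x2
kind:12 @ bit 14 → (0x3b480d6d>>14)&0xfff = 0xd20
flags:14 @ bit 0 → (0x3b480d6d>>0)&0x3fff = 0xd6d  ←
flags signed 14b, MSB=0: value = 3437

3437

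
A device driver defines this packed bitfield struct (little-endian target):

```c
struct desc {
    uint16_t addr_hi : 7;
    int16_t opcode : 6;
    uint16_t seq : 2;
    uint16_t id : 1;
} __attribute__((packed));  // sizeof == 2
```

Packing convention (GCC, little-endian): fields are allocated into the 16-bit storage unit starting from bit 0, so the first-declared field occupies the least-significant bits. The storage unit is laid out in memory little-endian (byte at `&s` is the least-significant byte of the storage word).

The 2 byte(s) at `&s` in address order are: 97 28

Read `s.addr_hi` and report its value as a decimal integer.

23

[0]=0x97 [1]=0x28 (little-endian) → word 0x2897
addr_hi [0+:7] = (word>>0) & 0x7f = 23  ←
opcode [7+:6] = (word>>7) & 0x3f = 17
seq [13+:2] = (word>>13) & 0x3 = 1
id [15+:1] = (word>>15) & 0x1 = 0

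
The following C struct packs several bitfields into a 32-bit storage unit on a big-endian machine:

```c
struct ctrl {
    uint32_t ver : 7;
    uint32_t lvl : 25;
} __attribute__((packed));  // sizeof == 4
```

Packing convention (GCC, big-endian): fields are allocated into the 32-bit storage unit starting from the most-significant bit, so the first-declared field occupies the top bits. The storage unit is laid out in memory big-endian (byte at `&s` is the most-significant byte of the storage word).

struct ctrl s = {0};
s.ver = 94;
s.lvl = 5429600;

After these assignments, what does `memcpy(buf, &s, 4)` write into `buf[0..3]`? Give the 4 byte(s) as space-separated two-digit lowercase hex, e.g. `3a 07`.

[25+:7] ver=94 & 0x7f = 0x5e; word=0xbc000000
[0+:25] lvl=5429600 & 0x1ffffff = 0x52d960; word=0xbc52d960
word = 0xbc52d960 → big-endian bytes:
  [0]=0xbc  [1]=0x52  [2]=0xd9  [3]=0x60

bc 52 d9 60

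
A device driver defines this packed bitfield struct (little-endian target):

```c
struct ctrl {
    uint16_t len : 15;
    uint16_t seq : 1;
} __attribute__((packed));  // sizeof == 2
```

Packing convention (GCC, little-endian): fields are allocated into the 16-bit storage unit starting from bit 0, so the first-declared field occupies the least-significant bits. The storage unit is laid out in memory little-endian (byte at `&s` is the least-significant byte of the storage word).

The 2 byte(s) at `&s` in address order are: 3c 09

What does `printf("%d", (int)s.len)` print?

[0]=0x3c [1]=0x09 (little-endian) → word 0x093c
len [0+:15] = (word>>0) & 0x7fff = 2364  ←
seq [15+:1] = (word>>15) & 0x1 = 0

2364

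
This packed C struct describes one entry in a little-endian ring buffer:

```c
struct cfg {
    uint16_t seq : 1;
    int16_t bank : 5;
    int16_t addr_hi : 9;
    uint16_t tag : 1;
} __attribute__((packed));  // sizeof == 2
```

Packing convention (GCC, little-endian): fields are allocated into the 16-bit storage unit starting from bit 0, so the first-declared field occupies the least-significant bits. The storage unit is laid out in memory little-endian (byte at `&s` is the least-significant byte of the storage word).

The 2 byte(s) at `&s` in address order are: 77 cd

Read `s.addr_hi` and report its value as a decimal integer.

-203

[0]=0x77 [1]=0xcd (little-endian) → word 0xcd77
seq [0+:1] = (word>>0) & 0x1 = 1
bank [1+:5] = (word>>1) & 0x1f = 27
addr_hi [6+:9] = (word>>6) & 0x1ff = 309  ←
tag [15+:1] = (word>>15) & 0x1 = 1
addr_hi signed 9b, MSB=1: 309 - 512 = -203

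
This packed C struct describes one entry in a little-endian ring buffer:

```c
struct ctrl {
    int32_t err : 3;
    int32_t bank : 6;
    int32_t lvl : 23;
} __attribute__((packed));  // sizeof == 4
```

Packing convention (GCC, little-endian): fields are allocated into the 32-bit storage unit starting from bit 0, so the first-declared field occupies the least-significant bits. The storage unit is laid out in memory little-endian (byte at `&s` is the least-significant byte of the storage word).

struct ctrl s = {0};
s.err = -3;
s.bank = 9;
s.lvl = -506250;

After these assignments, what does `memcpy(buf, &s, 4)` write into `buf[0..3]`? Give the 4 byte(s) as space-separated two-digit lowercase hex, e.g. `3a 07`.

4d ec 8c f0

err (3b) val=-3 bits=0x5 at bit 0: 0x00000005
bank (6b) val=9 bits=0x9 at bit 3: 0x0000004d
lvl (23b) val=-506250 bits=0x784676 at bit 9: 0xf08cec4d
word = 0xf08cec4d → little-endian bytes:
  [0]=0x4d  [1]=0xec  [2]=0x8c  [3]=0xf0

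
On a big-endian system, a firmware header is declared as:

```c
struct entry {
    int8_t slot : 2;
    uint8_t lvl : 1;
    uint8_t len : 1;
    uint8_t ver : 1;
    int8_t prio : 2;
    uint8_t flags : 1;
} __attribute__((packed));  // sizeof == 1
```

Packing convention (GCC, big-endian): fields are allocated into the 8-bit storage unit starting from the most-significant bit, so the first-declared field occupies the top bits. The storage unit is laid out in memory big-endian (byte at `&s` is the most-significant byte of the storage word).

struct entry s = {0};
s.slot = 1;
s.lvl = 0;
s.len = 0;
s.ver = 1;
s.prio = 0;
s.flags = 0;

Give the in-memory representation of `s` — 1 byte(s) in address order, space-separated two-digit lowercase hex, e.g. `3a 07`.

slot:2 = 1 → 0x1 << 6 → word 0x40
lvl:1 = 0 → 0x0 << 5 → word 0x40
len:1 = 0 → 0x0 << 4 → word 0x40
ver:1 = 1 → 0x1 << 3 → word 0x48
prio:2 = 0 → 0x0 << 1 → word 0x48
flags:1 = 0 → 0x0 << 0 → word 0x48
word = 0x48 → big-endian bytes:
  [0]=0x48

48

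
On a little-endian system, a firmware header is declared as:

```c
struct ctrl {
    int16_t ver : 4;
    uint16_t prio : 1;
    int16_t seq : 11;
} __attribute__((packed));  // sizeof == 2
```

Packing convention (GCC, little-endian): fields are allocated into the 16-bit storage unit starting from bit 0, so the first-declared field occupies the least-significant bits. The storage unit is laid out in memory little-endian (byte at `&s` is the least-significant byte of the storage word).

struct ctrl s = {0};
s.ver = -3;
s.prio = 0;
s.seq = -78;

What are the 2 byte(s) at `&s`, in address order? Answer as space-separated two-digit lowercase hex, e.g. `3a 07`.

[0+:4] ver=-3 & 0xf = 0xd; word=0x000d
[4+:1] prio=0 & 0x1 = 0x0; word=0x000d
[5+:11] seq=-78 & 0x7ff = 0x7b2; word=0xf64d
word = 0xf64d → little-endian bytes:
  [0]=0x4d  [1]=0xf6

4d f6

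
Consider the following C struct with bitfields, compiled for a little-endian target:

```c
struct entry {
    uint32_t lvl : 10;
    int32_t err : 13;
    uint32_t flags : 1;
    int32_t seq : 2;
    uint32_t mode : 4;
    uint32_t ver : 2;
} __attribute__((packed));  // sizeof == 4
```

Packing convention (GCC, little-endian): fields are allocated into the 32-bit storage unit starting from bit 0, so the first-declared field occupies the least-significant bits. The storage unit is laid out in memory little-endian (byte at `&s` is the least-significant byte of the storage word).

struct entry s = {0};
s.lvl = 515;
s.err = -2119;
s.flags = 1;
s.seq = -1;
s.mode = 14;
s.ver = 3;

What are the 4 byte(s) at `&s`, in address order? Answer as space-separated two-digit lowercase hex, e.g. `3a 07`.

lvl:10 = 515 → 0x203 << 0 → word 0x00000203
err:13 = -2119 → 0x17b9 << 10 → word 0x005ee603
flags:1 = 1 → 0x1 << 23 → word 0x00dee603
seq:2 = -1 → 0x3 << 24 → word 0x03dee603
mode:4 = 14 → 0xe << 26 → word 0x3bdee603
ver:2 = 3 → 0x3 << 30 → word 0xfbdee603
word = 0xfbdee603 → little-endian bytes:
  [0]=0x03  [1]=0xe6  [2]=0xde  [3]=0xfb

03 e6 de fb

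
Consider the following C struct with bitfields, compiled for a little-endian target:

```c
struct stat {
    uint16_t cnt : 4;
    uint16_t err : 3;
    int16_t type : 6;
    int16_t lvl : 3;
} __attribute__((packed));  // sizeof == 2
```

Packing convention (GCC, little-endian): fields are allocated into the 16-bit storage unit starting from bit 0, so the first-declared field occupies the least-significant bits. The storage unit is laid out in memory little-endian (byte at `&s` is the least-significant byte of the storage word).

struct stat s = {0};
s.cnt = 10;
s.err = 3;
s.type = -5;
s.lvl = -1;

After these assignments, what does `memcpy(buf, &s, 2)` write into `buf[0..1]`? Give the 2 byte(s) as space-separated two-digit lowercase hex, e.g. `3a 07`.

[0+:4] cnt=10 & 0xf = 0xa; word=0x000a
[4+:3] err=3 & 0x7 = 0x3; word=0x003a
[7+:6] type=-5 & 0x3f = 0x3b; word=0x1dba
[13+:3] lvl=-1 & 0x7 = 0x7; word=0xfdba
word = 0xfdba → little-endian bytes:
  [0]=0xba  [1]=0xfd

ba fd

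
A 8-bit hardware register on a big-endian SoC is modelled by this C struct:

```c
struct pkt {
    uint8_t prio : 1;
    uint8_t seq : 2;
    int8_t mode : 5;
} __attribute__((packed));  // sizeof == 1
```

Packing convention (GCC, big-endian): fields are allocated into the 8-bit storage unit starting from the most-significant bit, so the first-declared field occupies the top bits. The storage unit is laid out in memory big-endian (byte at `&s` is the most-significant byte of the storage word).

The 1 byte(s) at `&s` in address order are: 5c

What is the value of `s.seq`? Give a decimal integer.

[0]=0x5c (big-endian) → word 0x5c
prio [7+:1] = (word>>7) & 0x1 = 0
seq [5+:2] = (word>>5) & 0x3 = 2  ←
mode [0+:5] = (word>>0) & 0x1f = 28

2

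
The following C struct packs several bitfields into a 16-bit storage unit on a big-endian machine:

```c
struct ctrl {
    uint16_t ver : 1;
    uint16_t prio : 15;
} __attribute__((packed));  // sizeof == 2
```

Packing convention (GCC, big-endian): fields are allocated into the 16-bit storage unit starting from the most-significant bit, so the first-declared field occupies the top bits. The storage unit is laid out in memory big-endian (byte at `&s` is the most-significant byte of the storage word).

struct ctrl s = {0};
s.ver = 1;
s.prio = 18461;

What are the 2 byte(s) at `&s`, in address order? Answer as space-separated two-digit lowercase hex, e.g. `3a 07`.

c8 1d

ver:1 = 1 → 0x1 << 15 → word 0x8000
prio:15 = 18461 → 0x481d << 0 → word 0xc81d
word = 0xc81d → big-endian bytes:
  [0]=0xc8  [1]=0x1d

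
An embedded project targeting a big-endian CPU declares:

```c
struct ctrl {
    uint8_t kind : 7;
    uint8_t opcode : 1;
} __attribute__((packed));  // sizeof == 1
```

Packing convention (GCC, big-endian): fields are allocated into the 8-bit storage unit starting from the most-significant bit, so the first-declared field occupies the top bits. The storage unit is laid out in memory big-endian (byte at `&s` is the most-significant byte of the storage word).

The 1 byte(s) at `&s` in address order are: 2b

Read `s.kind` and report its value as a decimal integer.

[0]=0x2b (big-endian) → word 0x2b
kind:7 @ bit 1 → (0x2b>>1)&0x7f = 0x15  ←
opcode:1 @ bit 0 → (0x2b>>0)&0x1 = 0x1

21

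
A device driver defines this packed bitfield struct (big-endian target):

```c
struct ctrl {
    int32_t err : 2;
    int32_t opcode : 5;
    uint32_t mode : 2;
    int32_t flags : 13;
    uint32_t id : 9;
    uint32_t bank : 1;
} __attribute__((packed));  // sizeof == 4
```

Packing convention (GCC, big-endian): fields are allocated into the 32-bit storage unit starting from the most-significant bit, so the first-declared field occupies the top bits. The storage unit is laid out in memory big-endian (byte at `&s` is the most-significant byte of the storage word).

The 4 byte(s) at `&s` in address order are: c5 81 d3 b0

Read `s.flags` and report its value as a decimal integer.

116

[0]=0xc5 [1]=0x81 [2]=0xd3 [3]=0xb0 (big-endian) → word 0xc581d3b0
err [30+:2] = (word>>30) & 0x3 = 3
opcode [25+:5] = (word>>25) & 0x1f = 2
mode [23+:2] = (word>>23) & 0x3 = 3
flags [10+:13] = (word>>10) & 0x1fff = 116  ←
id [1+:9] = (word>>1) & 0x1ff = 472
bank [0+:1] = (word>>0) & 0x1 = 0
flags signed 13b, MSB=0: value = 116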